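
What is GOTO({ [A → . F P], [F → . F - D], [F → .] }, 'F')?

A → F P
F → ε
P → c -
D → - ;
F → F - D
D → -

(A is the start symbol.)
{ [A → F . P], [F → F . - D], [P → . c -] }

GOTO(I, 'F') = CLOSURE({ [A → αX.β] : [A → α.Xβ] ∈ I, X = 'F' })

Items with dot before 'F', with the dot advanced:
  [A → . F P] → [A → F . P]
  [F → . F - D] → [F → F . - D]
Closure of the advanced items:
  [A → F . P] has the dot before P: add [P → . c -]

GOTO = { [A → F . P], [F → F . - D], [P → . c -] }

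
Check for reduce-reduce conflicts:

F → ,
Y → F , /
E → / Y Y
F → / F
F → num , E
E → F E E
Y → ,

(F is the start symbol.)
Yes — I11: [F → , .] vs [Y → , .]

A reduce-reduce conflict occurs when an LR(0) state has two complete items [A → α .] and [B → β .] — both call for a reduction, and with no lookahead the parser cannot choose between them.

Augment with F' → F and build the canonical LR(0) collection (I0 = CLOSURE({[F' → . F]}), then GOTO on every symbol after a dot until no new states appear). It has 19 states:
  I0: { [F → . ,], [F → . / F], [F → . num , E], [F' → . F] }  — shift
  I1: { [F → , .] }  — reduce
  I2: { [F → . ,], [F → . / F], [F → . num , E], [F → / . F] }  — shift
  I3: { [F' → F .] }  — accept
  I4: { [F → num . , E] }  — shift
  I5: { [E → . / Y Y], [E → . F E E], [F → . ,], [F → . / F], [F → . num , E], [F → num , . E] }  — shift
  I6: { [E → / . Y Y], [F → . ,], [F → . / F], [F → . num , E], [F → / . F], [Y → . ,], [Y → . F , /] }  — shift
  I7: { [F → num , E .] }  — reduce
  I8: { [E → . / Y Y], [E → . F E E], [E → F . E E], [F → . ,], [F → . / F], [F → . num , E] }  — shift
  I9: { [E → . / Y Y], [E → . F E E], [E → F E . E], [F → . ,], [F → . / F], [F → . num , E] }  — shift
  I10: { [E → F E E .] }  — reduce
  I11: { [F → , .], [Y → , .] }  — 2 reduces
  I12: { [F → / F .], [Y → F . , /] }  — shift, reduce
  I13: { [E → / Y . Y], [F → . ,], [F → . / F], [F → . num , E], [Y → . ,], [Y → . F , /] }  — shift
  I14: { [Y → F . , /] }  — shift
  I15: { [E → / Y Y .] }  — reduce
  I16: { [Y → F , . /] }  — shift
  I17: { [Y → F , / .] }  — reduce
  I18: { [F → / F .] }  — reduce

I11 contains complete items [F → , .], [Y → , .] — reduce-reduce conflict.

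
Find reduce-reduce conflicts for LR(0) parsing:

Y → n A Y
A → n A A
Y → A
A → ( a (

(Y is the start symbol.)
A reduce-reduce conflict occurs when an LR(0) state has two complete items [A → α .] and [B → β .] — both call for a reduction, and with no lookahead the parser cannot choose between them.

Augment with Y' → Y and build the canonical LR(0) collection (I0 = CLOSURE({[Y' → . Y]}), then GOTO on every symbol after a dot until no new states appear). It has 13 states:
  I0: { [A → . ( a (], [A → . n A A], [Y → . A], [Y → . n A Y], [Y' → . Y] }  — shift
  I1: { [A → ( . a (] }  — shift
  I2: { [Y → A .] }  — reduce
  I3: { [Y' → Y .] }  — accept
  I4: { [A → . ( a (], [A → . n A A], [A → n . A A], [Y → n . A Y] }  — shift
  I5: { [A → . ( a (], [A → . n A A], [A → n A . A], [Y → . A], [Y → . n A Y], [Y → n A . Y] }  — shift
  I6: { [A → . ( a (], [A → . n A A], [A → n . A A] }  — shift
  I7: { [A → . ( a (], [A → . n A A], [A → n A . A] }  — shift
  I8: { [A → n A A .] }  — reduce
  I9: { [A → n A A .], [Y → A .] }  — 2 reduces
  I10: { [Y → n A Y .] }  — reduce
  I11: { [A → ( a . (] }  — shift
  I12: { [A → ( a ( .] }  — reduce

I9 contains complete items [A → n A A .], [Y → A .] — reduce-reduce conflict.

Answer: Yes — I9: [A → n A A .] vs [Y → A .]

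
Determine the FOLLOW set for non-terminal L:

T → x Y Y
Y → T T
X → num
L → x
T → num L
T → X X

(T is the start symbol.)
{ $, 'num', 'x' }

To compute FOLLOW(L), find every occurrence of L on a right-hand side N → α L β: add FIRST(β) \ {ε}, and if β is empty or nullable also add FOLLOW(N). Iterate to a fixed point.

In T → num L: L is at the end, add FOLLOW(T)

The FOLLOW sets referred to above (computed the same way, to a fixed point):
  FOLLOW(T) = { $, 'num', 'x' }

Taking the union: FOLLOW(L) = { $, 'num', 'x' }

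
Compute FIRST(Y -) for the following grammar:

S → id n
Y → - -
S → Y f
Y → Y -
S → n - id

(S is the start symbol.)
FIRST sets of the non-terminals involved (from the grammar, by fixed-point iteration):
  FIRST(Y) = { '-' }

To compute FIRST(Y -), process the symbols left to right:
Symbol Y is a non-terminal. Add FIRST(Y) \ {ε} = { '-' }
Y is not nullable (ε ∉ FIRST(Y)), so stop here.
FIRST(Y -) = { '-' }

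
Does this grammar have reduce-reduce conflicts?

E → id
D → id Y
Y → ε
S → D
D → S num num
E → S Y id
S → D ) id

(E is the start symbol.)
Yes — I4: [E → id .] vs [Y → .]

A reduce-reduce conflict occurs when an LR(0) state has two complete items [A → α .] and [B → β .] — both call for a reduction, and with no lookahead the parser cannot choose between them.

Augment with E' → E and build the canonical LR(0) collection (I0 = CLOSURE({[E' → . E]}), then GOTO on every symbol after a dot until no new states appear). It has 12 states:
  I0: { [D → . S num num], [D → . id Y], [E → . S Y id], [E → . id], [E' → . E], [S → . D ) id], [S → . D] }  — shift
  I1: { [S → D . ) id], [S → D .] }  — shift, reduce
  I2: { [E' → E .] }  — accept
  I3: { [D → S . num num], [E → S . Y id], [Y → .] }  — shift, reduce
  I4: { [D → id . Y], [E → id .], [Y → .] }  — 2 reduces
  I5: { [D → id Y .] }  — reduce
  I6: { [E → S Y . id] }  — shift
  I7: { [D → S num . num] }  — shift
  I8: { [D → S num num .] }  — reduce
  I9: { [E → S Y id .] }  — reduce
  I10: { [S → D ) . id] }  — shift
  I11: { [S → D ) id .] }  — reduce

I4 contains complete items [E → id .], [Y → .] — reduce-reduce conflict.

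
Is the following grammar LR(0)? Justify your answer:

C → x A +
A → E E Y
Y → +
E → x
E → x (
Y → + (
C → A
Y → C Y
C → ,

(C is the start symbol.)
A grammar is LR(0) if no state in the canonical LR(0) collection has:
  - both a shift item (dot before a terminal) and a complete item (shift-reduce conflict), or
  - two or more complete items (reduce-reduce conflict; the accept item [C' → C .] counts as a complete item here).

Augment with C' → C and build the canonical LR(0) collection (I0 = CLOSURE({[C' → . C]}), then GOTO on every symbol after a dot until no new states appear). It has 16 states:
  I0: { [A → . E E Y], [C → . ,], [C → . A], [C → . x A +], [C' → . C], [E → . x (], [E → . x] }  — shift
  I1: { [C → , .] }  — reduce
  I2: { [C → A .] }  — reduce
  I3: { [C' → C .] }  — accept
  I4: { [A → E . E Y], [E → . x (], [E → . x] }  — shift
  I5: { [A → . E E Y], [C → x . A +], [E → . x (], [E → . x], [E → x . (], [E → x .] }  — shift, reduce
  I6: { [E → x ( .] }  — reduce
  I7: { [C → x A . +] }  — shift
  I8: { [E → x . (], [E → x .] }  — shift, reduce
  I9: { [C → x A + .] }  — reduce
  I10: { [A → . E E Y], [A → E E . Y], [C → . ,], [C → . A], [C → . x A +], [E → . x (], [E → . x], [Y → . + (], [Y → . +], [Y → . C Y] }  — shift
  I11: { [Y → + . (], [Y → + .] }  — shift, reduce
  I12: { [A → . E E Y], [C → . ,], [C → . A], [C → . x A +], [E → . x (], [E → . x], [Y → . + (], [Y → . +], [Y → . C Y], [Y → C . Y] }  — shift
  I13: { [A → E E Y .] }  — reduce
  I14: { [Y → C Y .] }  — reduce
  I15: { [Y → + ( .] }  — reduce

Conflict in state I5:
  Shift-reduce conflict between [E → x .] and [E → . x]
So the grammar is NOT LR(0).

Answer: No. Shift-reduce conflict between [E → x .] and [E → . x]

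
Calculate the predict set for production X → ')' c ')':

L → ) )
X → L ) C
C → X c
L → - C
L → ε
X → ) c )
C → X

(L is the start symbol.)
PREDICT(X → ')' c ')') = (FIRST(RHS) \ {ε}) ∪ (FOLLOW(X) if ε ∈ FIRST(RHS), i.e. RHS ⇒* ε)
FIRST(')' c ')') = { ')' }
ε ∉ FIRST(')' c ')'), so FOLLOW(X) is not added.
PREDICT(X → ')' c ')') = { ')' }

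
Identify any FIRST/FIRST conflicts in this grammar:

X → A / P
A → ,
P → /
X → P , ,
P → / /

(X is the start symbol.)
A FIRST/FIRST conflict occurs when two productions N → α and N → β for the same non-terminal have FIRST(α) ∩ FIRST(β) ≠ ∅ (with ε ∈ FIRST of a nullable right-hand side, so two nullable alternatives also conflict).

FIRST sets of the non-terminals at (or reachable through a nullable prefix from) the front of some alternative:
  FIRST(A) = { ',' }
  FIRST(P) = { '/' }

Productions for X:
  X → A / P: FIRST = { ',' }
  X → P , ,: FIRST = { '/' }
Productions for P:
  P → /: FIRST = { '/' }
  P → / /: FIRST = { '/' }
A has only one production, so no FIRST/FIRST conflict is possible there.

Conflict for P: P → / and P → / /
  Overlap: { '/' }

Answer: Yes. P → '/' / P → '/' '/' on { '/' }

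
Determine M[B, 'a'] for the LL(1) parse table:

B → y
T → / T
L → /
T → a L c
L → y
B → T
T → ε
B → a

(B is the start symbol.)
To find M[B, 'a'], we find productions for B where 'a' is in the predict set (PREDICT(N → α) = (FIRST(α) \ {ε}) ∪ (FOLLOW(N) if α ⇒* ε)).

Relevant sets:
  FIRST(T) = { '/', 'a', ε }
  FOLLOW(B) = { $ }

B → y: PREDICT = { 'y' }
B → T: PREDICT = { $, '/', 'a' }
  'a' is in predict set, so this production goes in M[B, 'a']
B → a: PREDICT = { 'a' }
  'a' is in predict set, so this production goes in M[B, 'a']

M[B, 'a'] = B → T, B → a  (a multiply-defined cell — the grammar is not LL(1))

Answer: B → T, B → a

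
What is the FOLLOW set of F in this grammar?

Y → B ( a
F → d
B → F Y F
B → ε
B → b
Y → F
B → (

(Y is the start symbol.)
{ $, '(', 'b', 'd' }

To compute FOLLOW(F), find every occurrence of F on a right-hand side N → α F β: add FIRST(β) \ {ε}, and if β is empty or nullable also add FOLLOW(N). Iterate to a fixed point.

In B → F Y F: F is followed by Y F, add FIRST(Y F) \ {ε} = { '(', 'b', 'd' }
In B → F Y F: F is at the end, add FOLLOW(B)
In Y → F: F is at the end, add FOLLOW(Y)

The FOLLOW sets referred to above (computed the same way, to a fixed point):
  FOLLOW(B) = { '(' }
  FOLLOW(Y) = { $, 'd' }

Taking the union: FOLLOW(F) = { $, '(', 'b', 'd' }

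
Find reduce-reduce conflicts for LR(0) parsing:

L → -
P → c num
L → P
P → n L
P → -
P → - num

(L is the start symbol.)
Yes — I1: [L → - .] vs [P → - .]

Augment with L' → L and build the canonical LR(0) collection (I0 = CLOSURE({[L' → . L]}), then GOTO on every symbol after a dot until no new states appear). It has 9 states:
  I0: { [L → . -], [L → . P], [L' → . L], [P → . - num], [P → . -], [P → . c num], [P → . n L] }  — shift
  I1: { [L → - .], [P → - . num], [P → - .] }  — shift, 2 reduces
  I2: { [L' → L .] }  — accept
  I3: { [L → P .] }  — reduce
  I4: { [P → c . num] }  — shift
  I5: { [L → . -], [L → . P], [P → . - num], [P → . -], [P → . c num], [P → . n L], [P → n . L] }  — shift
  I6: { [P → n L .] }  — reduce
  I7: { [P → c num .] }  — reduce
  I8: { [P → - num .] }  — reduce

I1 contains complete items [L → - .], [P → - .] — reduce-reduce conflict.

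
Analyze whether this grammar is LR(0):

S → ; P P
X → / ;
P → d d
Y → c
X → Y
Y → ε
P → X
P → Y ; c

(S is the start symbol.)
No. Shift-reduce conflict between [Y → .] and [P → . d d]

A grammar is LR(0) if no state in the canonical LR(0) collection has:
  - both a shift item (dot before a terminal) and a complete item (shift-reduce conflict), or
  - two or more complete items (reduce-reduce conflict; the accept item [S' → S .] counts as a complete item here).

Augment with S' → S and build the canonical LR(0) collection (I0 = CLOSURE({[S' → . S]}), then GOTO on every symbol after a dot until no new states appear). It has 14 states:
  I0: { [S → . ; P P], [S' → . S] }  — shift
  I1: { [P → . X], [P → . Y ; c], [P → . d d], [S → ; . P P], [X → . / ;], [X → . Y], [Y → . c], [Y → .] }  — shift, reduce
  I2: { [S' → S .] }  — accept
  I3: { [X → / . ;] }  — shift
  I4: { [P → . X], [P → . Y ; c], [P → . d d], [S → ; P . P], [X → . / ;], [X → . Y], [Y → . c], [Y → .] }  — shift, reduce
  I5: { [P → X .] }  — reduce
  I6: { [P → Y . ; c], [X → Y .] }  — shift, reduce
  I7: { [Y → c .] }  — reduce
  I8: { [P → d . d] }  — shift
  I9: { [P → d d .] }  — reduce
  I10: { [P → Y ; . c] }  — shift
  I11: { [P → Y ; c .] }  — reduce
  I12: { [S → ; P P .] }  — reduce
  I13: { [X → / ; .] }  — reduce

Conflict in state I1:
  Shift-reduce conflict between [Y → .] and [P → . d d]
So the grammar is NOT LR(0).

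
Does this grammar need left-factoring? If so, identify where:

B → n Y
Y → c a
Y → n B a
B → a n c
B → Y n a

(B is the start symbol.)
Left-factoring is needed when two productions for the same non-terminal
share a common prefix on the right-hand side.

Productions for B:
  B → n Y
  B → a n c
  B → Y n a
Productions for Y:
  Y → c a
  Y → n B a

No common prefixes found.

Answer: No, left-factoring is not needed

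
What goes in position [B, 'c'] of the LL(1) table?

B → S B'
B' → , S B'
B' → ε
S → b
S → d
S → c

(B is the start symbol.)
To find M[B, 'c'], we find productions for B where 'c' is in the predict set (PREDICT(N → α) = (FIRST(α) \ {ε}) ∪ (FOLLOW(N) if α ⇒* ε)).

Relevant sets:
  FIRST(S) = { 'b', 'c', 'd' }

B → S B': PREDICT = { 'b', 'c', 'd' }
  'c' is in predict set, so this production goes in M[B, 'c']

M[B, 'c'] = B → S B'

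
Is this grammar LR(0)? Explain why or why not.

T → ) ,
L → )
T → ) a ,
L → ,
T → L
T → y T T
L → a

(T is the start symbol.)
Augment with T' → T and build the canonical LR(0) collection (I0 = CLOSURE({[T' → . T]}), then GOTO on every symbol after a dot until no new states appear). It has 12 states:
  I0: { [L → . )], [L → . ,], [L → . a], [T → . ) ,], [T → . ) a ,], [T → . L], [T → . y T T], [T' → . T] }  — shift
  I1: { [L → ) .], [T → ) . ,], [T → ) . a ,] }  — shift, reduce
  I2: { [L → , .] }  — reduce
  I3: { [T → L .] }  — reduce
  I4: { [T' → T .] }  — accept
  I5: { [L → a .] }  — reduce
  I6: { [L → . )], [L → . ,], [L → . a], [T → . ) ,], [T → . ) a ,], [T → . L], [T → . y T T], [T → y . T T] }  — shift
  I7: { [L → . )], [L → . ,], [L → . a], [T → . ) ,], [T → . ) a ,], [T → . L], [T → . y T T], [T → y T . T] }  — shift
  I8: { [T → y T T .] }  — reduce
  I9: { [T → ) , .] }  — reduce
  I10: { [T → ) a . ,] }  — shift
  I11: { [T → ) a , .] }  — reduce

Conflict in state I1:
  Shift-reduce conflict between [L → ) .] and [T → ) . ,]
So the grammar is NOT LR(0).

Answer: No. Shift-reduce conflict between [L → ) .] and [T → ) . ,]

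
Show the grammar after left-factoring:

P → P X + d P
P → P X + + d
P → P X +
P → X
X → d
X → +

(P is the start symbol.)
P → P X + P'
P' → d P
P' → + d
P' → ε
P → X
X → d
X → +

Left-factoring transforms A → αβ₁ | αβ₂ into A → αA' and A' → β₁ | β₂
(α is the longest common prefix among the alternatives). Repeat until
no nonterminal has two alternatives with a common prefix.

Round 1: P has alternatives sharing prefix 'P X +'. Introduce P': P → P X + P'
  Add: P' → d P
  Add: P' → + d
  Add: P' → ε

No remaining common prefixes — done.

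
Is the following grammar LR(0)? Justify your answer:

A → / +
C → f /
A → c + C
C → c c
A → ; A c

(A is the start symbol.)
Yes, the grammar is LR(0)

Augment with A' → A and build the canonical LR(0) collection (I0 = CLOSURE({[A' → . A]}), then GOTO on every symbol after a dot until no new states appear). It has 14 states:
  I0: { [A → . / +], [A → . ; A c], [A → . c + C], [A' → . A] }  — shift
  I1: { [A → / . +] }  — shift
  I2: { [A → . / +], [A → . ; A c], [A → . c + C], [A → ; . A c] }  — shift
  I3: { [A' → A .] }  — accept
  I4: { [A → c . + C] }  — shift
  I5: { [A → c + . C], [C → . c c], [C → . f /] }  — shift
  I6: { [A → c + C .] }  — reduce
  I7: { [C → c . c] }  — shift
  I8: { [C → f . /] }  — shift
  I9: { [C → f / .] }  — reduce
  I10: { [C → c c .] }  — reduce
  I11: { [A → ; A . c] }  — shift
  I12: { [A → ; A c .] }  — reduce
  I13: { [A → / + .] }  — reduce

Every state is either a pure shift/goto state or contains exactly one complete item and nothing to shift — no conflicts. The grammar is LR(0).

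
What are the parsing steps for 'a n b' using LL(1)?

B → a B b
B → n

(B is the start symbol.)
Stack is shown with the top on the left.

Stack    Input    Action
------------------------
B $      a n b $  output B → a B b
a B b $  a n b $  match 'a'
B b $    n b $    output B → n
n b $    n b $    match 'n'
b $      b $      match 'b'
$        $        accept

The string is accepted.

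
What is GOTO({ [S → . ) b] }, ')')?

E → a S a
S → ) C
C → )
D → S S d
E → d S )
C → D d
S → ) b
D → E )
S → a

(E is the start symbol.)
{ [S → ) . b] }

GOTO(I, ')') = CLOSURE({ [A → αX.β] : [A → α.Xβ] ∈ I, X = ')' })

Items with dot before ')', with the dot advanced:
  [S → . ) b] → [S → ) . b]
Closure adds nothing (no advanced item has the dot before a non-terminal).

GOTO = { [S → ) . b] }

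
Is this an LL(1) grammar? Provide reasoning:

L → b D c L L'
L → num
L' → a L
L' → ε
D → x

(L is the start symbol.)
A grammar is LL(1) if for each non-terminal N with multiple productions, the predict sets of those productions are pairwise disjoint, where PREDICT(N → α) = (FIRST(α) \ {ε}) ∪ (FOLLOW(N) if α ⇒* ε).

Relevant sets:
  FOLLOW(L') = { $, 'a' }

For L:
  PREDICT(L → b D c L L') = { 'b' }
  PREDICT(L → num) = { 'num' }
For L':
  PREDICT(L' → a L) = { 'a' }
  PREDICT(L' → ε) = { $, 'a' }
D has a single production, so nothing to check there.

Conflict found: Predict set conflict for L': { 'a' }
The grammar is NOT LL(1).

Answer: No. Predict set conflict for L': { 'a' }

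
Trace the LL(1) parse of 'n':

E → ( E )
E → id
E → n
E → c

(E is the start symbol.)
LL(1) parsing maintains a stack (initially the start symbol over $) and the input. At each step: if the stack top is a terminal, match it against the current input token; if it is a non-terminal N, replace it with the RHS of M[N, lookahead] (the unique production whose predict set contains the lookahead).

Stack is shown with the top on the left.

Stack  Input  Action
--------------------
E $    n $    output E → n
n $    n $    match 'n'
$      $      accept

The string is accepted.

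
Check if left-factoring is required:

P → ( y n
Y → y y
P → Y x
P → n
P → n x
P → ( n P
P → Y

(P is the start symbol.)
Left-factoring is needed when two productions for the same non-terminal
share a common prefix on the right-hand side.

Productions for P:
  P → ( y n
  P → Y x
  P → n
  P → n x
  P → ( n P
  P → Y

Found common prefix '(' in productions for P
Found common prefix 'Y' in productions for P
Found common prefix 'n' in productions for P

Answer: Yes, P has productions with common prefix '('; P has productions with common prefix 'Y'; P has productions with common prefix 'n'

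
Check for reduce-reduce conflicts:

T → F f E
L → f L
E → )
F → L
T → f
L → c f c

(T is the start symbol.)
No reduce-reduce conflicts

Augment with T' → T and build the canonical LR(0) collection (I0 = CLOSURE({[T' → . T]}), then GOTO on every symbol after a dot until no new states appear). It has 13 states:
  I0: { [F → . L], [L → . c f c], [L → . f L], [T → . F f E], [T → . f], [T' → . T] }  — shift
  I1: { [T → F . f E] }  — shift
  I2: { [F → L .] }  — reduce
  I3: { [T' → T .] }  — accept
  I4: { [L → c . f c] }  — shift
  I5: { [L → . c f c], [L → . f L], [L → f . L], [T → f .] }  — shift, reduce
  I6: { [L → f L .] }  — reduce
  I7: { [L → . c f c], [L → . f L], [L → f . L] }  — shift
  I8: { [L → c f . c] }  — shift
  I9: { [L → c f c .] }  — reduce
  I10: { [E → . )], [T → F f . E] }  — shift
  I11: { [E → ) .] }  — reduce
  I12: { [T → F f E .] }  — reduce

No state contains more than one complete item.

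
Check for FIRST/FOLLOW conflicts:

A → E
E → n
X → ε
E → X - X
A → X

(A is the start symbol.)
Nullable non-terminals: A, X.
FIRST sets used below: FIRST(E) = { '-', 'n' }, FIRST(X) = { ε }

A: nullable alternative(s) A → X; FOLLOW(A) = { $ }
  A → E: FIRST \ {ε} = { '-', 'n' } — disjoint from FOLLOW(A)
  A → X: FIRST \ {ε} = { } — this is the only nullable alternative, skip
X has a nullable alternative but only one production, so nothing to check.

E has no nullable alternative, so no FIRST/FOLLOW check is needed there.

No FIRST/FOLLOW conflicts found.

Answer: No FIRST/FOLLOW conflicts.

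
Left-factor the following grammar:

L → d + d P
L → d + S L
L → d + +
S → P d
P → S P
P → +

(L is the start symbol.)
Left-factoring transforms A → αβ₁ | αβ₂ into A → αA' and A' → β₁ | β₂
(α is the longest common prefix among the alternatives). Repeat until
no nonterminal has two alternatives with a common prefix.

Round 1: L has alternatives sharing prefix 'd +'. Introduce L': L → d + L'
  Add: L' → d P
  Add: L' → S L
  Add: L' → +

No remaining common prefixes — done.

Resulting grammar:
L → d + L'
L' → d P
L' → S L
L' → +
S → P d
P → S P
P → +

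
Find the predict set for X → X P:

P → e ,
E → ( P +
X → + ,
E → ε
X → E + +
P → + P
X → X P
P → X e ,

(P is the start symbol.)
{ '(', '+' }

PREDICT(X → X P) = (FIRST(RHS) \ {ε}) ∪ (FOLLOW(X) if ε ∈ FIRST(RHS), i.e. RHS ⇒* ε)
FIRST(X) = { '(', '+' }
FIRST(X P) = { '(', '+' }
ε ∉ FIRST(X P), so FOLLOW(X) is not added.
PREDICT(X → X P) = { '(', '+' }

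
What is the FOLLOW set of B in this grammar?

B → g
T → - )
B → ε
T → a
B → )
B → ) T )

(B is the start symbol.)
B is the start symbol, so $ ∈ FOLLOW(B).
B does not occur on any right-hand side.

Taking the union: FOLLOW(B) = { $ }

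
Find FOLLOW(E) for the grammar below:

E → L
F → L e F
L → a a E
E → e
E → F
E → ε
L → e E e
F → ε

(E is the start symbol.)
To compute FOLLOW(E), find every occurrence of E on a right-hand side N → α E β: add FIRST(β) \ {ε}, and if β is empty or nullable also add FOLLOW(N). Iterate to a fixed point.

E is the start symbol, so $ ∈ FOLLOW(E).
In L → a a E: E is at the end, add FOLLOW(L)
In L → e E e: E is followed by e, add FIRST(e) \ {ε} = { 'e' }

The FOLLOW sets referred to above (computed the same way, to a fixed point):
  FOLLOW(L) = { $, 'e' }

Taking the union: FOLLOW(E) = { $, 'e' }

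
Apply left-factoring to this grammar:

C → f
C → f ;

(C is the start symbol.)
Left-factoring transforms A → αβ₁ | αβ₂ into A → αA' and A' → β₁ | β₂
(α is the longest common prefix among the alternatives). Repeat until
no nonterminal has two alternatives with a common prefix.

Round 1: C has alternatives sharing prefix 'f'. Introduce C': C → f C'
  Add: C' → ε
  Add: C' → ;

No remaining common prefixes — done.

Resulting grammar:
C → f C'
C' → ε
C' → ;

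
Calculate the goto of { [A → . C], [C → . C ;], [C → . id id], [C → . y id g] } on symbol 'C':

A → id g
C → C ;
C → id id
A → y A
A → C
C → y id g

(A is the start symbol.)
{ [A → C .], [C → C . ;] }

GOTO(I, 'C') = CLOSURE({ [A → αX.β] : [A → α.Xβ] ∈ I, X = 'C' })

Items with dot before 'C', with the dot advanced:
  [A → . C] → [A → C .]
  [C → . C ;] → [C → C . ;]
Closure adds nothing (no advanced item has the dot before a non-terminal).

GOTO = { [A → C .], [C → C . ;] }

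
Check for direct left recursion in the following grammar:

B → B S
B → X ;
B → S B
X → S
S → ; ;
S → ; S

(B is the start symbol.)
B → B S: LEFT RECURSIVE (starts with B)
B → X ;: starts with X
B → S B: starts with S
X → S: starts with S
S → ; ;: starts with ';'
S → ; S: starts with ';'

The grammar has direct left recursion on: B.

Answer: Yes, B is left-recursive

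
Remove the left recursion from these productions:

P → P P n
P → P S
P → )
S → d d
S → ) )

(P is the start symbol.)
P is directly left-recursive. The standard transformation for
  A → A α₁ | ... | A α_m | β₁ | ... | β_n
is
  A  → β₁ A' | ... | β_n A'
  A' → α₁ A' | ... | α_m A' | ε

P → ) becomes P → ) P'
P → P P n becomes P' → P n P'
P → P S becomes P' → S P'
Add P' → ε

Productions for other non-terminals are unchanged:
  S → d d
  S → ) )

Resulting grammar:
P → ) P'
P' → P n P'
P' → S P'
P' → ε
S → d d
S → ) )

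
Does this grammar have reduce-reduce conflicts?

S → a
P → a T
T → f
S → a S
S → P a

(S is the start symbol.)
Augment with S' → S and build the canonical LR(0) collection (I0 = CLOSURE({[S' → . S]}), then GOTO on every symbol after a dot until no new states appear). It has 8 states:
  I0: { [P → . a T], [S → . P a], [S → . a S], [S → . a], [S' → . S] }  — shift
  I1: { [S → P . a] }  — shift
  I2: { [S' → S .] }  — accept
  I3: { [P → . a T], [P → a . T], [S → . P a], [S → . a S], [S → . a], [S → a . S], [S → a .], [T → . f] }  — shift, reduce
  I4: { [S → a S .] }  — reduce
  I5: { [P → a T .] }  — reduce
  I6: { [T → f .] }  — reduce
  I7: { [S → P a .] }  — reduce

No state contains more than one complete item.

Answer: No reduce-reduce conflicts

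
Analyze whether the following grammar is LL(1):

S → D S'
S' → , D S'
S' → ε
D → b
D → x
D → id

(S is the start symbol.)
Yes, the grammar is LL(1).

A grammar is LL(1) if for each non-terminal N with multiple productions, the predict sets of those productions are pairwise disjoint, where PREDICT(N → α) = (FIRST(α) \ {ε}) ∪ (FOLLOW(N) if α ⇒* ε).

Relevant sets:
  FOLLOW(S') = { $ }

For S':
  PREDICT(S' → ',' D S') = { ',' }
  PREDICT(S' → ε) = { $ }
For D:
  PREDICT(D → b) = { 'b' }
  PREDICT(D → x) = { 'x' }
  PREDICT(D → id) = { 'id' }
S has a single production, so nothing to check there.

All predict sets are disjoint. The grammar IS LL(1).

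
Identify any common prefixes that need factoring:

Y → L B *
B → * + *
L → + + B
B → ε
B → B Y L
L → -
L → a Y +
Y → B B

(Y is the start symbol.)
No, left-factoring is not needed

Left-factoring is needed when two productions for the same non-terminal
share a common prefix on the right-hand side.

Productions for Y:
  Y → L B *
  Y → B B
Productions for B:
  B → * + *
  B → ε
  B → B Y L
Productions for L:
  L → + + B
  L → -
  L → a Y +

No common prefixes found.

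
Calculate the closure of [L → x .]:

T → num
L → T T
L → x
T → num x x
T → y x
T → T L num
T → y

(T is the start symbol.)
{ [L → x .] }

Start with: [L → x .]
The dot is at the end, so nothing is added.

CLOSURE = { [L → x .] }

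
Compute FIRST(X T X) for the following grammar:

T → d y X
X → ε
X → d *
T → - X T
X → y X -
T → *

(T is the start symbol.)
FIRST sets of the non-terminals involved (from the grammar, by fixed-point iteration):
  FIRST(X) = { 'd', 'y', ε }
  FIRST(T) = { '*', '-', 'd' }

To compute FIRST(X T X), process the symbols left to right:
Symbol X is a non-terminal. Add FIRST(X) \ {ε} = { 'd', 'y' }
X is nullable (ε ∈ FIRST(X)), continue to the next symbol.
Symbol T is a non-terminal. Add FIRST(T) \ {ε} = { '*', '-', 'd' }
T is not nullable (ε ∉ FIRST(T)), so stop here.
FIRST(X T X) = { '*', '-', 'd', 'y' }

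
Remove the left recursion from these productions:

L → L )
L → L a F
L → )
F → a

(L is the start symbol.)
L → ) L'
L' → ) L'
L' → a F L'
L' → ε
F → a

L is directly left-recursive. The standard transformation for
  A → A α₁ | ... | A α_m | β₁ | ... | β_n
is
  A  → β₁ A' | ... | β_n A'
  A' → α₁ A' | ... | α_m A' | ε

L → ) becomes L → ) L'
L → L ) becomes L' → ) L'
L → L a F becomes L' → a F L'
Add L' → ε

Productions for other non-terminals are unchanged:
  F → a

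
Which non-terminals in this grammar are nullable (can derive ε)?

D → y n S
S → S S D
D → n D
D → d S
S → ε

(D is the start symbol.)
{ 'S' }

ε-productions: S → ε
So S is immediately nullable.
No further non-terminal can be added: every production for the remaining non-terminals contains a terminal or a non-nullable non-terminal.
Nullable = { 'S' }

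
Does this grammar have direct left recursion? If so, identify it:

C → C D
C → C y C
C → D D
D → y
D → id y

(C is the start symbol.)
Direct left recursion occurs when N → N α for some non-terminal N (the right-hand side begins with the left-hand side itself).

C → C D: LEFT RECURSIVE (starts with C)
C → C y C: LEFT RECURSIVE (starts with C)
C → D D: starts with D
D → y: starts with y
D → id y: starts with id

The grammar has direct left recursion on: C.

Answer: Yes, C is left-recursive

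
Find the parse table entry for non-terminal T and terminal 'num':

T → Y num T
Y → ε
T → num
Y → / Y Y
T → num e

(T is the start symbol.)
To find M[T, 'num'], we find productions for T where 'num' is in the predict set (PREDICT(N → α) = (FIRST(α) \ {ε}) ∪ (FOLLOW(N) if α ⇒* ε)).

Relevant sets:
  FIRST(Y) = { '/', ε }

T → Y num T: PREDICT = { '/', 'num' }
  'num' is in predict set, so this production goes in M[T, 'num']
T → num: PREDICT = { 'num' }
  'num' is in predict set, so this production goes in M[T, 'num']
T → num e: PREDICT = { 'num' }
  'num' is in predict set, so this production goes in M[T, 'num']

M[T, 'num'] = T → Y num T, T → num, T → num e  (a multiply-defined cell — the grammar is not LL(1))

Answer: T → Y num T, T → num, T → num e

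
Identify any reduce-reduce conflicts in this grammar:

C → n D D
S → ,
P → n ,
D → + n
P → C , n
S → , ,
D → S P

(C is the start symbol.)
Yes — I10: [P → n , .] vs [S → , .]

A reduce-reduce conflict occurs when an LR(0) state has two complete items [A → α .] and [B → β .] — both call for a reduction, and with no lookahead the parser cannot choose between them.

Augment with C' → C and build the canonical LR(0) collection (I0 = CLOSURE({[C' → . C]}), then GOTO on every symbol after a dot until no new states appear). It has 16 states:
  I0: { [C → . n D D], [C' → . C] }  — shift
  I1: { [C' → C .] }  — accept
  I2: { [C → n . D D], [D → . + n], [D → . S P], [S → . , ,], [S → . ,] }  — shift
  I3: { [D → + . n] }  — shift
  I4: { [S → , . ,], [S → , .] }  — shift, reduce
  I5: { [C → n D . D], [D → . + n], [D → . S P], [S → . , ,], [S → . ,] }  — shift
  I6: { [C → . n D D], [D → S . P], [P → . C , n], [P → . n ,] }  — shift
  I7: { [P → C . , n] }  — shift
  I8: { [D → S P .] }  — reduce
  I9: { [C → n . D D], [D → . + n], [D → . S P], [P → n . ,], [S → . , ,], [S → . ,] }  — shift
  I10: { [P → n , .], [S → , . ,], [S → , .] }  — shift, 2 reduces
  I11: { [S → , , .] }  — reduce
  I12: { [P → C , . n] }  — shift
  I13: { [P → C , n .] }  — reduce
  I14: { [C → n D D .] }  — reduce
  I15: { [D → + n .] }  — reduce

I10 contains complete items [P → n , .], [S → , .] — reduce-reduce conflict.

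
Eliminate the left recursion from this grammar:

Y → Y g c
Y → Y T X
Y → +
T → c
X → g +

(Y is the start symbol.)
Y is directly left-recursive. The standard transformation for
  A → A α₁ | ... | A α_m | β₁ | ... | β_n
is
  A  → β₁ A' | ... | β_n A'
  A' → α₁ A' | ... | α_m A' | ε

Y → + becomes Y → + Y'
Y → Y g c becomes Y' → g c Y'
Y → Y T X becomes Y' → T X Y'
Add Y' → ε

Productions for other non-terminals are unchanged:
  T → c
  X → g +

Resulting grammar:
Y → + Y'
Y' → g c Y'
Y' → T X Y'
Y' → ε
T → c
X → g +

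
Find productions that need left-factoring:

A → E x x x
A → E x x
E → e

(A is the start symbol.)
Left-factoring is needed when two productions for the same non-terminal
share a common prefix on the right-hand side.

Productions for A:
  A → E x x x
  A → E x x

Found common prefix 'E x x' in productions for A

Answer: Yes, A has productions with common prefix 'E x x'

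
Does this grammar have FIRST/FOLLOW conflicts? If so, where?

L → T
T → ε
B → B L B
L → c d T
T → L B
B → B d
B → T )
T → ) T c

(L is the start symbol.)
Yes. L → c d T with FOLLOW(L) on { 'c' }; T → L B with FOLLOW(T) on { ')', 'c' }; T → ')' T c with FOLLOW(T) on { ')' }

A FIRST/FOLLOW conflict occurs when a non-terminal N has a nullable alternative N → β (β ⇒* ε) and another alternative N → α with FIRST(α) ∩ FOLLOW(N) ≠ ∅: on such a lookahead the parser cannot decide between expanding α and letting N vanish via β.

Nullable non-terminals: L, T.
FIRST sets used below: FIRST(T) = { ')', 'c', ε }, FIRST(L) = { ')', 'c', ε }, FIRST(B) = { ')', 'c' }

L: nullable alternative(s) L → T; FOLLOW(L) = { $, ')', 'c' }
  L → T: FIRST \ {ε} = { ')', 'c' } — this is the only nullable alternative, skip
  L → c d T: FIRST \ {ε} = { 'c' } — overlaps FOLLOW(L) on { 'c' }: CONFLICT

T: nullable alternative(s) T → ε; FOLLOW(T) = { $, ')', 'c' }
  T → ε: FIRST \ {ε} = { } — this is the only nullable alternative, skip
  T → L B: FIRST \ {ε} = { ')', 'c' } — overlaps FOLLOW(T) on { ')', 'c' }: CONFLICT
  T → ) T c: FIRST \ {ε} = { ')' } — overlaps FOLLOW(T) on { ')' }: CONFLICT

B has no nullable alternative, so no FIRST/FOLLOW check is needed there.

So the grammar has 3 FIRST/FOLLOW conflicts (marked CONFLICT above).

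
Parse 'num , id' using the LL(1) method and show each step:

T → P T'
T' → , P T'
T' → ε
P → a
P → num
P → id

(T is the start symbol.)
LL(1) parsing maintains a stack (initially the start symbol over $) and the input. At each step: if the stack top is a terminal, match it against the current input token; if it is a non-terminal N, replace it with the RHS of M[N, lookahead] (the unique production whose predict set contains the lookahead).

Stack is shown with the top on the left.

Stack     Input       Action
----------------------------
T $       num , id $  output T → P T'
P T' $    num , id $  output P → num
num T' $  num , id $  match 'num'
T' $      , id $      output T' → , P T'
, P T' $  , id $      match ','
P T' $    id $        output P → id
id T' $   id $        match 'id'
T' $      $           output T' → ε
$         $           accept

The string is accepted.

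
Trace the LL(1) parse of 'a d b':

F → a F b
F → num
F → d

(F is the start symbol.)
Stack is shown with the top on the left.

Stack    Input    Action
------------------------
F $      a d b $  output F → a F b
a F b $  a d b $  match 'a'
F b $    d b $    output F → d
d b $    d b $    match 'd'
b $      b $      match 'b'
$        $        accept

The string is accepted.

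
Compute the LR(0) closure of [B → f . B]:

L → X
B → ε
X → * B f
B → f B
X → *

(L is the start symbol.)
{ [B → . f B], [B → .], [B → f . B] }

To compute CLOSURE, for each item [A → α.Bβ] where B is a non-terminal, add [B → .γ] for all productions B → γ; repeat for the newly added items until nothing changes.

Start with: [B → f . B]
  [B → f . B] has the dot before B: add [B → .], [B → . f B]
No further items can be added.

CLOSURE = { [B → . f B], [B → .], [B → f . B] }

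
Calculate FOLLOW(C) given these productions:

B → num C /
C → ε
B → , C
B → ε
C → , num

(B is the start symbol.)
In B → num C /: C is followed by '/', add FIRST('/') \ {ε} = { '/' }
In B → , C: C is at the end, add FOLLOW(B)

The FOLLOW sets referred to above (computed the same way, to a fixed point):
  FOLLOW(B) = { $ }

Taking the union: FOLLOW(C) = { $, '/' }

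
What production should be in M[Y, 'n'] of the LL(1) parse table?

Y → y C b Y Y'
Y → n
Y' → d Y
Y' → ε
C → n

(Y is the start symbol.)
Y → n

To find M[Y, 'n'], we find productions for Y where 'n' is in the predict set (PREDICT(N → α) = (FIRST(α) \ {ε}) ∪ (FOLLOW(N) if α ⇒* ε)).

Y → y C b Y Y': PREDICT = { 'y' }
Y → n: PREDICT = { 'n' }
  'n' is in predict set, so this production goes in M[Y, 'n']

M[Y, 'n'] = Y → n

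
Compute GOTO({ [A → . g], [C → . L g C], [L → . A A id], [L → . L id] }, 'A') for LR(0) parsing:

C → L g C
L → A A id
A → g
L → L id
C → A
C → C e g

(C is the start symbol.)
GOTO(I, 'A') = CLOSURE({ [A → αX.β] : [A → α.Xβ] ∈ I, X = 'A' })

Items with dot before 'A', with the dot advanced:
  [L → . A A id] → [L → A . A id]
Closure of the advanced items:
  [L → A . A id] has the dot before A: add [A → . g]

GOTO = { [A → . g], [L → A . A id] }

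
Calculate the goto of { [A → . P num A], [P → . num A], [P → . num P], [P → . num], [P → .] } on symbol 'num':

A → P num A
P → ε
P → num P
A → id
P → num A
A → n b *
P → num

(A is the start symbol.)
{ [A → . P num A], [A → . id], [A → . n b *], [P → . num A], [P → . num P], [P → . num], [P → .], [P → num . A], [P → num . P], [P → num .] }

GOTO(I, 'num') = CLOSURE({ [A → αX.β] : [A → α.Xβ] ∈ I, X = 'num' })

Items with dot before 'num', with the dot advanced:
  [P → . num] → [P → num .]
  [P → . num A] → [P → num . A]
  [P → . num P] → [P → num . P]
Closure of the advanced items:
  [P → num . A] has the dot before A: add [A → . P num A], [A → . id], [A → . n b *]
  [P → num . P] has the dot before P: add [P → .], [P → . num P], [P → . num A], [P → . num]

GOTO = { [A → . P num A], [A → . id], [A → . n b *], [P → . num A], [P → . num P], [P → . num], [P → .], [P → num . A], [P → num . P], [P → num .] }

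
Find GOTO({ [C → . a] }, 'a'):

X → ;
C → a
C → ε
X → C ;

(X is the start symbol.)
{ [C → a .] }

GOTO(I, 'a') = CLOSURE({ [A → αX.β] : [A → α.Xβ] ∈ I, X = 'a' })

Items with dot before 'a', with the dot advanced:
  [C → . a] → [C → a .]
Closure adds nothing (no advanced item has the dot before a non-terminal).

GOTO = { [C → a .] }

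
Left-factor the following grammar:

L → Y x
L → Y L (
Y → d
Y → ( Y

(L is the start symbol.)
Left-factoring transforms A → αβ₁ | αβ₂ into A → αA' and A' → β₁ | β₂
(α is the longest common prefix among the alternatives). Repeat until
no nonterminal has two alternatives with a common prefix.

Round 1: L has alternatives sharing prefix 'Y'. Introduce L': L → Y L'
  Add: L' → x
  Add: L' → L (

No remaining common prefixes — done.

Resulting grammar:
L → Y L'
L' → x
L' → L (
Y → d
Y → ( Y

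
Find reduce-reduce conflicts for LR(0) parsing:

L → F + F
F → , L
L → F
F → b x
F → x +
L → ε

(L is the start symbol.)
Augment with L' → L and build the canonical LR(0) collection (I0 = CLOSURE({[L' → . L]}), then GOTO on every symbol after a dot until no new states appear). It has 11 states:
  I0: { [F → . , L], [F → . b x], [F → . x +], [L → . F + F], [L → . F], [L → .], [L' → . L] }  — shift, reduce
  I1: { [F → , . L], [F → . , L], [F → . b x], [F → . x +], [L → . F + F], [L → . F], [L → .] }  — shift, reduce
  I2: { [L → F . + F], [L → F .] }  — shift, reduce
  I3: { [L' → L .] }  — accept
  I4: { [F → b . x] }  — shift
  I5: { [F → x . +] }  — shift
  I6: { [F → x + .] }  — reduce
  I7: { [F → b x .] }  — reduce
  I8: { [F → . , L], [F → . b x], [F → . x +], [L → F + . F] }  — shift
  I9: { [L → F + F .] }  — reduce
  I10: { [F → , L .] }  — reduce

No state contains more than one complete item.

Answer: No reduce-reduce conflicts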